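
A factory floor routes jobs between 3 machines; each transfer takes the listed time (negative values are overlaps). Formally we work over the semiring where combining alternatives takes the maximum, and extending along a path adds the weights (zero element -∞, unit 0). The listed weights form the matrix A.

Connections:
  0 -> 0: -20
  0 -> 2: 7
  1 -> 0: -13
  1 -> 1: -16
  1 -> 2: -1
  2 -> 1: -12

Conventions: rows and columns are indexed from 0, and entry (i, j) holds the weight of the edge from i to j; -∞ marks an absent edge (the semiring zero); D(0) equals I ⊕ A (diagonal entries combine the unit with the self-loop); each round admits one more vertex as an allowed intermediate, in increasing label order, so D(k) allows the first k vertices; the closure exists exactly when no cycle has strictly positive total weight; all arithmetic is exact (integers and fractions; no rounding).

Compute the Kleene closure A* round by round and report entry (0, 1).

D(0):
  [0, -∞, 7]
  [-13, 0, -1]
  [-∞, -12, 0]
D(1):
  [0, -∞, 7]
  [-13, 0, -1]
  [-∞, -12, 0]
D(2):
  [0, -∞, 7]
  [-13, 0, -1]
  [-25, -12, 0]
D(3):
  [0, -5, 7]
  [-13, 0, -1]
  [-25, -12, 0]
Answer: A*[0][1] = -5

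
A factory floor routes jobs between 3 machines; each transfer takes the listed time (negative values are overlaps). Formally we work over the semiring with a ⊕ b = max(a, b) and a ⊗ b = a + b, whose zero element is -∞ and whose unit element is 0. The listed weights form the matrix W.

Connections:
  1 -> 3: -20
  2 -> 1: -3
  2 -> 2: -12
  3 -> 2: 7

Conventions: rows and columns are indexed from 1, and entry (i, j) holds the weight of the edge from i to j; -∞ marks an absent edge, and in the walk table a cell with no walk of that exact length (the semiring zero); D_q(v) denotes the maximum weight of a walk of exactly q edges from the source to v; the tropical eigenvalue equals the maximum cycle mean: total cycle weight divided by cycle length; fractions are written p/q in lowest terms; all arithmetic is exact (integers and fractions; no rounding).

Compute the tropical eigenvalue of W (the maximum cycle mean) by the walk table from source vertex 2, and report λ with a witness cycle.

q=0: [-∞, 0, -∞]
q=1: [-3, -12, -∞]
q=2: [-15, -24, -23]
q=3: [-27, -16, -35]
Optimal cycle mean attained by: cycle 1->3->2->1, total (-20) + 7 + (-3), length 3.
Answer: λ = -16/3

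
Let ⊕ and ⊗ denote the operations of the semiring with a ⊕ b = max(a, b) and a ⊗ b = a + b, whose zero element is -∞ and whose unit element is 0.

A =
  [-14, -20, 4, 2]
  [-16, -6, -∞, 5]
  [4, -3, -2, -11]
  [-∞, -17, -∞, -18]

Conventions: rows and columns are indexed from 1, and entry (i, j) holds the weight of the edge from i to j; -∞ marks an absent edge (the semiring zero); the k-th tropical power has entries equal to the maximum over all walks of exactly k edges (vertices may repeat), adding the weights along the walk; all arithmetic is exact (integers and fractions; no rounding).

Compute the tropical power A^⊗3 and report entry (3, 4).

A^⊗2:
  [8, 1, 2, -7]
  [-22, -12, -12, -1]
  [2, -5, 8, 6]
  [-33, -23, -∞, -12]
A^⊗3:
  [6, -1, 12, 10]
  [-8, -15, -14, -7]
  [12, 5, 6, 4]
  [-39, -29, -29, -18]
Key observation: the optimum is the walk 3->3->1->4, with weight (-2) + 4 + 2 = 4.
Optimal value attained by: walk 3->3->1->4.
Answer: (A^⊗3)[3][4] = 4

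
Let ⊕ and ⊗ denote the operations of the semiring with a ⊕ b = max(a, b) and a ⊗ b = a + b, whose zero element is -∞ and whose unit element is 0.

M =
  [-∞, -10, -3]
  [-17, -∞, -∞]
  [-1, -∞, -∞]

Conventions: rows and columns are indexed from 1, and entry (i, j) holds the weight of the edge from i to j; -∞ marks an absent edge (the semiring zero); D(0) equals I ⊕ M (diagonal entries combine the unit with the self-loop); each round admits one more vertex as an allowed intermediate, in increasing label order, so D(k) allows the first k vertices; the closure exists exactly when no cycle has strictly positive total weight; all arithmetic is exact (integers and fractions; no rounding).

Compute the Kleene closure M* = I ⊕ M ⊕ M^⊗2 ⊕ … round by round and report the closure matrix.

D(0):
  [0, -10, -3]
  [-17, 0, -∞]
  [-1, -∞, 0]
D(1):
  [0, -10, -3]
  [-17, 0, -20]
  [-1, -11, 0]
D(2):
  [0, -10, -3]
  [-17, 0, -20]
  [-1, -11, 0]
D(3):
  [0, -10, -3]
  [-17, 0, -20]
  [-1, -11, 0]
Answer: M* = [[0, -10, -3], [-17, 0, -20], [-1, -11, 0]]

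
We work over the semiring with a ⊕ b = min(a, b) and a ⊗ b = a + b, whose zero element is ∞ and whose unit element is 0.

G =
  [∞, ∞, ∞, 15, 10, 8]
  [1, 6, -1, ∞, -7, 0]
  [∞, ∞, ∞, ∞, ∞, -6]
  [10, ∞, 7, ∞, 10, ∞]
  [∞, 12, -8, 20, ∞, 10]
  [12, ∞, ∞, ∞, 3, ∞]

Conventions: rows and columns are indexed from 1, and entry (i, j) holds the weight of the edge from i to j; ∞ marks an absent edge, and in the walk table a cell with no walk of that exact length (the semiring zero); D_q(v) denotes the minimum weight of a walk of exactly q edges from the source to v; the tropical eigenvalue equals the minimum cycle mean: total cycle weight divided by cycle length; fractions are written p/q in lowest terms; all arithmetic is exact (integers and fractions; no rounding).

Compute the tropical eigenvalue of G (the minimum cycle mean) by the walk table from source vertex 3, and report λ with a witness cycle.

q=0: [∞, ∞, 0, ∞, ∞, ∞]
q=1: [∞, ∞, ∞, ∞, ∞, -6]
q=2: [6, ∞, ∞, ∞, -3, ∞]
q=3: [∞, 9, -11, 17, 16, 7]
q=4: [10, 15, 8, 36, 2, -17]
q=5: [-5, 14, -6, 22, -14, 2]
q=6: [14, -2, -22, 6, 5, -12]
Optimal cycle mean attained by: cycle 3->6->5->3, total (-6) + 3 + (-8), length 3.
Answer: λ = -11/3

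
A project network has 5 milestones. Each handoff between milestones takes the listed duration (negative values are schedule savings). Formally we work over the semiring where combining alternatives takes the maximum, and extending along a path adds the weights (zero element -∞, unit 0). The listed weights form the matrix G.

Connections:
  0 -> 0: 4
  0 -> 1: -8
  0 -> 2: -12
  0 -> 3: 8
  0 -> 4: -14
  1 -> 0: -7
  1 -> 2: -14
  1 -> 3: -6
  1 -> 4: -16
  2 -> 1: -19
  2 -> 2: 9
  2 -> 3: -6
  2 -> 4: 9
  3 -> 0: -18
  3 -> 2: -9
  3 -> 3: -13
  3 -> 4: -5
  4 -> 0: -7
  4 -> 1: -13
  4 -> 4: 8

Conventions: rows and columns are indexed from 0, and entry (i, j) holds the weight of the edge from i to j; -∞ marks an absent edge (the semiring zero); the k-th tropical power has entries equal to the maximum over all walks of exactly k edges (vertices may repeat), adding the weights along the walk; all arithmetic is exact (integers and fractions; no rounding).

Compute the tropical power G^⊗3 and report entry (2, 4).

G^⊗2:
  [8, -4, -1, 12, 3]
  [-3, -15, -5, 1, -5]
  [2, -4, 18, 3, 18]
  [-12, -18, 0, -10, 3]
  [1, -5, -19, 1, 16]
G^⊗3:
  [12, 0, 8, 16, 11]
  [1, -11, 4, 5, 4]
  [11, 5, 27, 12, 27]
  [-4, -10, 9, -4, 11]
  [9, 3, -8, 9, 24]
Key observation: the optimum is the walk 2->2->2->4, with weight 9 + 9 + 9 = 27.
Optimal value attained by: walk 2->2->2->4.
Answer: (G^⊗3)[2][4] = 27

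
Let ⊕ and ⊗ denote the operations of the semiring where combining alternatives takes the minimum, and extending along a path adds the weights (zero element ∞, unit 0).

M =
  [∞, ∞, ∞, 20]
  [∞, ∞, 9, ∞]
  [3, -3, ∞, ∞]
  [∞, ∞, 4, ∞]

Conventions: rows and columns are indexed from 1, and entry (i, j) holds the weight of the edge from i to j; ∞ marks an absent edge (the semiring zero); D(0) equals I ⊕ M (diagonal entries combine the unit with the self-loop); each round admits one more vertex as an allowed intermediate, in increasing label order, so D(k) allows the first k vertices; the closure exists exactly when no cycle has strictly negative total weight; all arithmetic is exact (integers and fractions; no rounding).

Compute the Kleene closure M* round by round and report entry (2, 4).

D(0):
  [0, ∞, ∞, 20]
  [∞, 0, 9, ∞]
  [3, -3, 0, ∞]
  [∞, ∞, 4, 0]
D(1):
  [0, ∞, ∞, 20]
  [∞, 0, 9, ∞]
  [3, -3, 0, 23]
  [∞, ∞, 4, 0]
D(2):
  [0, ∞, ∞, 20]
  [∞, 0, 9, ∞]
  [3, -3, 0, 23]
  [∞, ∞, 4, 0]
D(3):
  [0, ∞, ∞, 20]
  [12, 0, 9, 32]
  [3, -3, 0, 23]
  [7, 1, 4, 0]
D(4):
  [0, 21, 24, 20]
  [12, 0, 9, 32]
  [3, -3, 0, 23]
  [7, 1, 4, 0]
Answer: M*[2][4] = 32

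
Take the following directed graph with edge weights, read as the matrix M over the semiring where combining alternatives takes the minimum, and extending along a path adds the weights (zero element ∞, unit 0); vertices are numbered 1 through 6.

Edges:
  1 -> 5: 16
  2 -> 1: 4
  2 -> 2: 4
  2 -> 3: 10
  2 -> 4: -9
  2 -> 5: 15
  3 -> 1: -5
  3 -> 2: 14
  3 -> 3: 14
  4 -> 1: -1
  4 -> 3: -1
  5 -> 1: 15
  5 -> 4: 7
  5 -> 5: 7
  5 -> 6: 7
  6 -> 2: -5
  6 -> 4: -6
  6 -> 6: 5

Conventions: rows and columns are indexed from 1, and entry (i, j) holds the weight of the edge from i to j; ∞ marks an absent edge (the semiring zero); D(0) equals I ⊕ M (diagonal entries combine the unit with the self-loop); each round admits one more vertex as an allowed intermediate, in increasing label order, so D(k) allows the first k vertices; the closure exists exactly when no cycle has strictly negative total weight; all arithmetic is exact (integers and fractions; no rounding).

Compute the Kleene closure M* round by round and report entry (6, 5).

D(0):
  [0, ∞, ∞, ∞, 16, ∞]
  [4, 0, 10, -9, 15, ∞]
  [-5, 14, 0, ∞, ∞, ∞]
  [-1, ∞, -1, 0, ∞, ∞]
  [15, ∞, ∞, 7, 0, 7]
  [∞, -5, ∞, -6, ∞, 0]
D(1):
  [0, ∞, ∞, ∞, 16, ∞]
  [4, 0, 10, -9, 15, ∞]
  [-5, 14, 0, ∞, 11, ∞]
  [-1, ∞, -1, 0, 15, ∞]
  [15, ∞, ∞, 7, 0, 7]
  [∞, -5, ∞, -6, ∞, 0]
D(2):
  [0, ∞, ∞, ∞, 16, ∞]
  [4, 0, 10, -9, 15, ∞]
  [-5, 14, 0, 5, 11, ∞]
  [-1, ∞, -1, 0, 15, ∞]
  [15, ∞, ∞, 7, 0, 7]
  [-1, -5, 5, -14, 10, 0]
D(3):
  [0, ∞, ∞, ∞, 16, ∞]
  [4, 0, 10, -9, 15, ∞]
  [-5, 14, 0, 5, 11, ∞]
  [-6, 13, -1, 0, 10, ∞]
  [15, ∞, ∞, 7, 0, 7]
  [-1, -5, 5, -14, 10, 0]
D(4):
  [0, ∞, ∞, ∞, 16, ∞]
  [-15, 0, -10, -9, 1, ∞]
  [-5, 14, 0, 5, 11, ∞]
  [-6, 13, -1, 0, 10, ∞]
  [1, 20, 6, 7, 0, 7]
  [-20, -5, -15, -14, -4, 0]
D(5):
  [0, 36, 22, 23, 16, 23]
  [-15, 0, -10, -9, 1, 8]
  [-5, 14, 0, 5, 11, 18]
  [-6, 13, -1, 0, 10, 17]
  [1, 20, 6, 7, 0, 7]
  [-20, -5, -15, -14, -4, 0]
D(6):
  [0, 18, 8, 9, 16, 23]
  [-15, 0, -10, -9, 1, 8]
  [-5, 13, 0, 4, 11, 18]
  [-6, 12, -1, 0, 10, 17]
  [-13, 2, -8, -7, 0, 7]
  [-20, -5, -15, -14, -4, 0]
Answer: M*[6][5] = -4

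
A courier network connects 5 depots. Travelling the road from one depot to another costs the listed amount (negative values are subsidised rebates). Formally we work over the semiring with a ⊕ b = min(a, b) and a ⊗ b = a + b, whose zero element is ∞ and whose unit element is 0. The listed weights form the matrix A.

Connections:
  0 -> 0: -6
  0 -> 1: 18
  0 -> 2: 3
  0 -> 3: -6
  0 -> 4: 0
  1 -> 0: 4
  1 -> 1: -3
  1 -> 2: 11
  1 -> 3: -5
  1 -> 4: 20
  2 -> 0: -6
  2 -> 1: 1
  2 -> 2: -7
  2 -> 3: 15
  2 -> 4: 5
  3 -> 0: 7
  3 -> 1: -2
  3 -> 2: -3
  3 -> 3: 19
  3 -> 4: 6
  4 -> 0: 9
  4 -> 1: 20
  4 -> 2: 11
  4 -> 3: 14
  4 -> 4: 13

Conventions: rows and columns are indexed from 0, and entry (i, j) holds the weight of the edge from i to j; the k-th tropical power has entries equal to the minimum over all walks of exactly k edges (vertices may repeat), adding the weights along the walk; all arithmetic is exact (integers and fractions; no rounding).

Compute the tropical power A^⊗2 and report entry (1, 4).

A^⊗2:
  [-12, -8, -9, -12, -6]
  [-2, -7, -8, -8, 1]
  [-13, -6, -14, -12, -6]
  [-9, -5, -10, -7, 2]
  [3, 12, 4, 3, 9]
Key observation: the optimum is the walk 1->3->4, with weight (-5) + 6 = 1.
Optimal value attained by: walk 1->3->4.
Answer: (A^⊗2)[1][4] = 1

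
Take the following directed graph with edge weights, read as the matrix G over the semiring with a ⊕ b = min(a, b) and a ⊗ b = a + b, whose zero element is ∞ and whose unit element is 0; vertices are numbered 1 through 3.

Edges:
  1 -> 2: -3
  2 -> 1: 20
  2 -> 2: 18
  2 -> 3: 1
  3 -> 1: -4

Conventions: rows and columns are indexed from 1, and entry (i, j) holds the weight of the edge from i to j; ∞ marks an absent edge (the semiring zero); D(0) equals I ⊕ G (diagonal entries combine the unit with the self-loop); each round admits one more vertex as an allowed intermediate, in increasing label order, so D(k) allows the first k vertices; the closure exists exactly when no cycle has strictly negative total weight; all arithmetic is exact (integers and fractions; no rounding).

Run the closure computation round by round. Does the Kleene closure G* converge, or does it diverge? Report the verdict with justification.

D(0):
  [0, -3, ∞]
  [20, 0, 1]
  [-4, ∞, 0]
D(1):
  [0, -3, ∞]
  [20, 0, 1]
  [-4, -7, 0]
Detection: at round 2, diagonal entry (3, 3) turns strictly negative.
Key observation: the cycle 3->1->2->3 has total weight (-4) + (-3) + 1, which is strictly negative.
Answer: DIVERGES — negative cycle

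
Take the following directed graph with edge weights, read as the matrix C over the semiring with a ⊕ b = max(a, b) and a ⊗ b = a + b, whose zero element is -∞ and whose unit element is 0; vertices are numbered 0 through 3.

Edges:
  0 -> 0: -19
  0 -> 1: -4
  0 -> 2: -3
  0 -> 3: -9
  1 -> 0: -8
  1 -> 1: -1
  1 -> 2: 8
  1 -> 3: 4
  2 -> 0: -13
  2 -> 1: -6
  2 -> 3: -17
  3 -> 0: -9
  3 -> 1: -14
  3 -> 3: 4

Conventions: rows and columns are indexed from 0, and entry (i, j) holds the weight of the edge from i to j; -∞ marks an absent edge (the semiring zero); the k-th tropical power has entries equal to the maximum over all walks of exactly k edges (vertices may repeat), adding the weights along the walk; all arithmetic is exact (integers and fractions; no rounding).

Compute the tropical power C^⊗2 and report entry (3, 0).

C^⊗2:
  [-12, -5, 4, 0]
  [-5, 2, 7, 8]
  [-14, -7, 2, -2]
  [-5, -10, -6, 8]
Key observation: the optimum is the walk 3->3->0, with weight 4 + (-9) = -5.
Optimal value attained by: walk 3->3->0.
Answer: (C^⊗2)[3][0] = -5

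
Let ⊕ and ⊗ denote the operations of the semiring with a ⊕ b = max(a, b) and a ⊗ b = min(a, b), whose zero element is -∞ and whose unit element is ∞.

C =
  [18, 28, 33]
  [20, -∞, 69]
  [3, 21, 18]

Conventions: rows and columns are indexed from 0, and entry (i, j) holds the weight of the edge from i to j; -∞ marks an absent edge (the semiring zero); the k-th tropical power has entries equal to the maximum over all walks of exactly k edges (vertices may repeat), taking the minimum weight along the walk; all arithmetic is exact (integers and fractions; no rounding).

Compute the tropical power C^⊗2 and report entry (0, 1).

C^⊗2:
  [20, 21, 28]
  [18, 21, 20]
  [20, 18, 21]
Key observation: the optimum is the walk 0->2->1, with weight 33 min 21 = 21.
Optimal value attained by: walk 0->2->1.
Answer: (C^⊗2)[0][1] = 21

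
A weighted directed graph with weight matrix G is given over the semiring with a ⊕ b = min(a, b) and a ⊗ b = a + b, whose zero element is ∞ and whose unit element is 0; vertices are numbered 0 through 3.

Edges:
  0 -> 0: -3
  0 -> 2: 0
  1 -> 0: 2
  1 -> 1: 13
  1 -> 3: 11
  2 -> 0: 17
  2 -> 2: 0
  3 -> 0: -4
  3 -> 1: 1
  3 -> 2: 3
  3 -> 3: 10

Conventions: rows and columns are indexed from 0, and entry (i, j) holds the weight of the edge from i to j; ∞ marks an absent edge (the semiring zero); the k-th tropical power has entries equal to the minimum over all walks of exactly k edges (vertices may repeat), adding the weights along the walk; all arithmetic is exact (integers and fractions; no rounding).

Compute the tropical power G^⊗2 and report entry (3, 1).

G^⊗2:
  [-6, ∞, -3, ∞]
  [-1, 12, 2, 21]
  [14, ∞, 0, ∞]
  [-7, 11, -4, 12]
Key observation: the optimum is the walk 3->3->1, with weight 10 + 1 = 11.
Optimal value attained by: walk 3->3->1.
Answer: (G^⊗2)[3][1] = 11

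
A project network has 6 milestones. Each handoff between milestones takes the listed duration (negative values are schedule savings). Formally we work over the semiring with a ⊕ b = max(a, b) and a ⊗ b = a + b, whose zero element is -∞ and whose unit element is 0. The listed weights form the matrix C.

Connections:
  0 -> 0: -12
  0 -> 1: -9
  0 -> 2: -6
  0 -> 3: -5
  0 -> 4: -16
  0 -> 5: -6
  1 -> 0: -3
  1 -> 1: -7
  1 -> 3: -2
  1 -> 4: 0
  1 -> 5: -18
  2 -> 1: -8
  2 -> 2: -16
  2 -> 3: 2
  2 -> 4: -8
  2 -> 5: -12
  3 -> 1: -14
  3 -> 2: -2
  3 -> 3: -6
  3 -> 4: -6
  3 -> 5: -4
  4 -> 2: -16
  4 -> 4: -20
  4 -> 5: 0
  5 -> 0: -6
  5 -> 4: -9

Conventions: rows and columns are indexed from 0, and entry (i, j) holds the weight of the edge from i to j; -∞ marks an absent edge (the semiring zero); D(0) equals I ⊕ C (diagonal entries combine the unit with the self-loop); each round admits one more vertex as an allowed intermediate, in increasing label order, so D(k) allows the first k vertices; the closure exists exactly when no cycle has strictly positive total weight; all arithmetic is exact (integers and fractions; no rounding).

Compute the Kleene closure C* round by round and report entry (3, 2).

D(0):
  [0, -9, -6, -5, -16, -6]
  [-3, 0, -∞, -2, 0, -18]
  [-∞, -8, 0, 2, -8, -12]
  [-∞, -14, -2, 0, -6, -4]
  [-∞, -∞, -16, -∞, 0, 0]
  [-6, -∞, -∞, -∞, -9, 0]
D(1):
  [0, -9, -6, -5, -16, -6]
  [-3, 0, -9, -2, 0, -9]
  [-∞, -8, 0, 2, -8, -12]
  [-∞, -14, -2, 0, -6, -4]
  [-∞, -∞, -16, -∞, 0, 0]
  [-6, -15, -12, -11, -9, 0]
D(2):
  [0, -9, -6, -5, -9, -6]
  [-3, 0, -9, -2, 0, -9]
  [-11, -8, 0, 2, -8, -12]
  [-17, -14, -2, 0, -6, -4]
  [-∞, -∞, -16, -∞, 0, 0]
  [-6, -15, -12, -11, -9, 0]
D(3):
  [0, -9, -6, -4, -9, -6]
  [-3, 0, -9, -2, 0, -9]
  [-11, -8, 0, 2, -8, -12]
  [-13, -10, -2, 0, -6, -4]
  [-27, -24, -16, -14, 0, 0]
  [-6, -15, -12, -10, -9, 0]
D(4):
  [0, -9, -6, -4, -9, -6]
  [-3, 0, -4, -2, 0, -6]
  [-11, -8, 0, 2, -4, -2]
  [-13, -10, -2, 0, -6, -4]
  [-27, -24, -16, -14, 0, 0]
  [-6, -15, -12, -10, -9, 0]
D(5):
  [0, -9, -6, -4, -9, -6]
  [-3, 0, -4, -2, 0, 0]
  [-11, -8, 0, 2, -4, -2]
  [-13, -10, -2, 0, -6, -4]
  [-27, -24, -16, -14, 0, 0]
  [-6, -15, -12, -10, -9, 0]
D(6):
  [0, -9, -6, -4, -9, -6]
  [-3, 0, -4, -2, 0, 0]
  [-8, -8, 0, 2, -4, -2]
  [-10, -10, -2, 0, -6, -4]
  [-6, -15, -12, -10, 0, 0]
  [-6, -15, -12, -10, -9, 0]
Answer: C*[3][2] = -2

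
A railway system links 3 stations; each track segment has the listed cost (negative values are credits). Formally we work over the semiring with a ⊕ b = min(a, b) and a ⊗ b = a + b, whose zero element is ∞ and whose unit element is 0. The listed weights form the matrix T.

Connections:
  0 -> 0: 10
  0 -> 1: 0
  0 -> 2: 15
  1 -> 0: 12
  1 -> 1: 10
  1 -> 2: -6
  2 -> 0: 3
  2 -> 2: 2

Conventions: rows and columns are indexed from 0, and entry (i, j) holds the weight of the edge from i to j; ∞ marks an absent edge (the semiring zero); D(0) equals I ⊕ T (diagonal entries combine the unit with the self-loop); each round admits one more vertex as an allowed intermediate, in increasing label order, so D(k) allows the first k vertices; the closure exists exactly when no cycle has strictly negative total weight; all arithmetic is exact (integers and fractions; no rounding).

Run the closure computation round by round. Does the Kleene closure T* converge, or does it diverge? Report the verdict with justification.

D(0):
  [0, 0, 15]
  [12, 0, -6]
  [3, ∞, 0]
D(1):
  [0, 0, 15]
  [12, 0, -6]
  [3, 3, 0]
Detection: at round 2, diagonal entry (2, 2) turns strictly negative.
Key observation: the cycle 2->0->1->2 has total weight 3 + 0 + (-6), which is strictly negative.
Answer: DIVERGES — negative cycle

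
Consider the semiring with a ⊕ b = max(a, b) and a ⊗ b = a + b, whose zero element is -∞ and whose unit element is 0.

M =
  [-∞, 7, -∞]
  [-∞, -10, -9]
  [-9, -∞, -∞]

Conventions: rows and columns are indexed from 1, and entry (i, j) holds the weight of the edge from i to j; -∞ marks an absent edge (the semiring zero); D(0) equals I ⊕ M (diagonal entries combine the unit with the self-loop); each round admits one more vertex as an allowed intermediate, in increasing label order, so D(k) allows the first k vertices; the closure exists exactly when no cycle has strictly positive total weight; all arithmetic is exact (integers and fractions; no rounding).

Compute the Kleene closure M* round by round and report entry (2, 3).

D(0):
  [0, 7, -∞]
  [-∞, 0, -9]
  [-9, -∞, 0]
D(1):
  [0, 7, -∞]
  [-∞, 0, -9]
  [-9, -2, 0]
D(2):
  [0, 7, -2]
  [-∞, 0, -9]
  [-9, -2, 0]
D(3):
  [0, 7, -2]
  [-18, 0, -9]
  [-9, -2, 0]
Answer: M*[2][3] = -9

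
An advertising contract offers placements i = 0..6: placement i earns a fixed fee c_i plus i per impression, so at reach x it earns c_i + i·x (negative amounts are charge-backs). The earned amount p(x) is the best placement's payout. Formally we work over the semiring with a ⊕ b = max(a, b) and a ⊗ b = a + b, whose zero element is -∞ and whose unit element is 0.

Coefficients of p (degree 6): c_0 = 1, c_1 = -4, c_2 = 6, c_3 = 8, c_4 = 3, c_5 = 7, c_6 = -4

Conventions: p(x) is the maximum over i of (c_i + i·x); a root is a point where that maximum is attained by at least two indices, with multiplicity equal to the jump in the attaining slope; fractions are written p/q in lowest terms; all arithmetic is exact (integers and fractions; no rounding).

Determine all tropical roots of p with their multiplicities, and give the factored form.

hull edge (i=0, c=1) to (i=2, c=6): slope 5/2, span 2
hull edge (i=2, c=6) to (i=3, c=8): slope 2, span 1
hull edge (i=3, c=8) to (i=5, c=7): slope -1/2, span 2
hull edge (i=5, c=7) to (i=6, c=-4): slope -11, span 1
Factored form: p(x) = -4 ⊗ (x ⊕ (-5/2)) ⊗ (x ⊕ (-5/2)) ⊗ (x ⊕ (-2)) ⊗ (x ⊕ 1/2) ⊗ (x ⊕ 1/2) ⊗ (x ⊕ 11)
Answer: roots = -5/2 (mult 2), -2 (mult 1), 1/2 (mult 2), 11 (mult 1)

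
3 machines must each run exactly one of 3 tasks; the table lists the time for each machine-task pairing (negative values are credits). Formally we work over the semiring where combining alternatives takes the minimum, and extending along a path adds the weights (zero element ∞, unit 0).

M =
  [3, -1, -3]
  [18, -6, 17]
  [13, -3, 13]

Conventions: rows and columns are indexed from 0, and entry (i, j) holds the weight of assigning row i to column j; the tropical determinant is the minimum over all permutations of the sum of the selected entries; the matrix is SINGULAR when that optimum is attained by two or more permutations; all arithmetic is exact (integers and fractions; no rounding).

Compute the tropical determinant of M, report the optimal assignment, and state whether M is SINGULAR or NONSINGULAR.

σ = (0, 1, 2): 3 + (-6) + 13 = 10
σ = (0, 2, 1): 3 + 17 + (-3) = 17
σ = (1, 0, 2): (-1) + 18 + 13 = 30
σ = (1, 2, 0): (-1) + 17 + 13 = 29
σ = (2, 0, 1): (-3) + 18 + (-3) = 12
σ = (2, 1, 0): (-3) + (-6) + 13 = 4
Optimal value attained by: σ = (2, 1, 0).
Answer: det⊕(M) = 4; verdict: NONSINGULAR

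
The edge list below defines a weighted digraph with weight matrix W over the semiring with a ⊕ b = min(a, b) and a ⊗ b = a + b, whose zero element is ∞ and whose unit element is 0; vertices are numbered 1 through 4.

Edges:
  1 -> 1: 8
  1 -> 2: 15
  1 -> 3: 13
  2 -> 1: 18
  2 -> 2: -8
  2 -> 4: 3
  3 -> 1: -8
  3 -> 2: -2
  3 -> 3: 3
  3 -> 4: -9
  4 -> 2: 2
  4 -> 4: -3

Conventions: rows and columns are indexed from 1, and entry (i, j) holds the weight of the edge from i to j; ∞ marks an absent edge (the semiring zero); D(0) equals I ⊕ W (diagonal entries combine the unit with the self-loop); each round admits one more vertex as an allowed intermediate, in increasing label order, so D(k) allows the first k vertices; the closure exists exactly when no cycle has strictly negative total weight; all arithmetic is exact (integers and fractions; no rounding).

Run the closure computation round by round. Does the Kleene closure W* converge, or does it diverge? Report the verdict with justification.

Detection: at round 0, diagonal entry (2, 2) turns strictly negative.
Key observation: the cycle 2->2 has total weight (-8), which is strictly negative.
Answer: DIVERGES — negative cycle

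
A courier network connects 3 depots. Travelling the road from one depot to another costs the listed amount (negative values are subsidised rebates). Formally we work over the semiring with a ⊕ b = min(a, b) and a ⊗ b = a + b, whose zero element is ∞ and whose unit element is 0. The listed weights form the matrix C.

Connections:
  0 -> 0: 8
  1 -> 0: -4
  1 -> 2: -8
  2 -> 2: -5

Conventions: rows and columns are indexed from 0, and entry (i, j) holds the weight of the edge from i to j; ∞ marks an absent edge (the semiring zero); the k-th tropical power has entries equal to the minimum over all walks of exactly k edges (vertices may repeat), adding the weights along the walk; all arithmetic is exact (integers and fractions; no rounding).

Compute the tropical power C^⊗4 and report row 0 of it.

C^⊗2:
  [16, ∞, ∞]
  [4, ∞, -13]
  [∞, ∞, -10]
C^⊗3:
  [24, ∞, ∞]
  [12, ∞, -18]
  [∞, ∞, -15]
C^⊗4:
  [32, ∞, ∞]
  [20, ∞, -23]
  [∞, ∞, -20]
Answer: row 0 of C^⊗4 = [32, ∞, ∞]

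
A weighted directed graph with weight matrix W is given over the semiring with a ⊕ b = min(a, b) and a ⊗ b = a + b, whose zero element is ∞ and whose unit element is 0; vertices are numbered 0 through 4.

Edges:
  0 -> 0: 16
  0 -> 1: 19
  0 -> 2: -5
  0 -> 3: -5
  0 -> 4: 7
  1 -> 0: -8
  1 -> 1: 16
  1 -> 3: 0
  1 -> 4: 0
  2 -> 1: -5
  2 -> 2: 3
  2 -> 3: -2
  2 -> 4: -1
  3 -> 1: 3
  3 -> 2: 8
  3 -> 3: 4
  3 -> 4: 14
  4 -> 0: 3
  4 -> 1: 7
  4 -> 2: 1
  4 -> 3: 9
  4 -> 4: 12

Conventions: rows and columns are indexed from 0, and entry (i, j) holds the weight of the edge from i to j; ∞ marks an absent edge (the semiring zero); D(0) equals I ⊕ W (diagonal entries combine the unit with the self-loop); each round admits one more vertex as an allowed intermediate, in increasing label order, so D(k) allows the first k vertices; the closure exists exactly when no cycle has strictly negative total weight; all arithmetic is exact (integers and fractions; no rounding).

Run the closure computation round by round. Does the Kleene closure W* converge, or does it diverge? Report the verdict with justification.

D(0):
  [0, 19, -5, -5, 7]
  [-8, 0, ∞, 0, 0]
  [∞, -5, 0, -2, -1]
  [∞, 3, 8, 0, 14]
  [3, 7, 1, 9, 0]
D(1):
  [0, 19, -5, -5, 7]
  [-8, 0, -13, -13, -1]
  [∞, -5, 0, -2, -1]
  [∞, 3, 8, 0, 14]
  [3, 7, -2, -2, 0]
Detection: at round 2, diagonal entry (2, 2) turns strictly negative.
Key observation: the cycle 2->1->0->2 has total weight (-5) + (-8) + (-5), which is strictly negative.
Answer: DIVERGES — negative cycle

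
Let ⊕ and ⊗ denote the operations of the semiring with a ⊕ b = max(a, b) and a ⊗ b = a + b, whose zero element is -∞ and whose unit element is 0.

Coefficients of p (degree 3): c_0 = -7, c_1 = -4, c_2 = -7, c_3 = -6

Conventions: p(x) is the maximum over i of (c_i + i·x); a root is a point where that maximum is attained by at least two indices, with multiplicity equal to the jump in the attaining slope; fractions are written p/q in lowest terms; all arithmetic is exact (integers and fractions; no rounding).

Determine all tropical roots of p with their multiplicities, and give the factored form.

hull edge (i=0, c=-7) to (i=1, c=-4): slope 3, span 1
hull edge (i=1, c=-4) to (i=3, c=-6): slope -1, span 2
Factored form: p(x) = -6 ⊗ (x ⊕ (-3)) ⊗ (x ⊕ 1) ⊗ (x ⊕ 1)
Answer: roots = -3 (mult 1), 1 (mult 2)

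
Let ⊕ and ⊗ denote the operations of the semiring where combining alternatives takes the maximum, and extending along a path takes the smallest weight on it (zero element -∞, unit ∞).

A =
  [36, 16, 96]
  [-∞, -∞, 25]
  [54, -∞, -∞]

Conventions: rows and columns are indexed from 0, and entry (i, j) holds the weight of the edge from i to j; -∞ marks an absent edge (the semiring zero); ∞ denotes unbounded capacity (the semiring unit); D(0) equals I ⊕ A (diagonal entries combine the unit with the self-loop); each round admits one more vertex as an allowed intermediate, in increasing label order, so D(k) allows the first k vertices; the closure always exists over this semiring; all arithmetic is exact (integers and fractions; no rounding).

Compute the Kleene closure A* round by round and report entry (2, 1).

D(0):
  [∞, 16, 96]
  [-∞, ∞, 25]
  [54, -∞, ∞]
D(1):
  [∞, 16, 96]
  [-∞, ∞, 25]
  [54, 16, ∞]
D(2):
  [∞, 16, 96]
  [-∞, ∞, 25]
  [54, 16, ∞]
D(3):
  [∞, 16, 96]
  [25, ∞, 25]
  [54, 16, ∞]
Answer: A*[2][1] = 16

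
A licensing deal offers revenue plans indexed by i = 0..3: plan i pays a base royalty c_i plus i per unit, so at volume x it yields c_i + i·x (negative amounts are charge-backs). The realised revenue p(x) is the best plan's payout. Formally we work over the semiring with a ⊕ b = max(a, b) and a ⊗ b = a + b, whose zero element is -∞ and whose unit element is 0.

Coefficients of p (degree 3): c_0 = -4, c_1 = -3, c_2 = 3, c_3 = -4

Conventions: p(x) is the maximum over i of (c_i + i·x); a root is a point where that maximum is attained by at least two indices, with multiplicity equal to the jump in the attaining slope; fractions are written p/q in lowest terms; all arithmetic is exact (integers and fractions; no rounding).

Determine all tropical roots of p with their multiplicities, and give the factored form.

hull edge (i=0, c=-4) to (i=2, c=3): slope 7/2, span 2
hull edge (i=2, c=3) to (i=3, c=-4): slope -7, span 1
Factored form: p(x) = -4 ⊗ (x ⊕ (-7/2)) ⊗ (x ⊕ (-7/2)) ⊗ (x ⊕ 7)
Answer: roots = -7/2 (mult 2), 7 (mult 1)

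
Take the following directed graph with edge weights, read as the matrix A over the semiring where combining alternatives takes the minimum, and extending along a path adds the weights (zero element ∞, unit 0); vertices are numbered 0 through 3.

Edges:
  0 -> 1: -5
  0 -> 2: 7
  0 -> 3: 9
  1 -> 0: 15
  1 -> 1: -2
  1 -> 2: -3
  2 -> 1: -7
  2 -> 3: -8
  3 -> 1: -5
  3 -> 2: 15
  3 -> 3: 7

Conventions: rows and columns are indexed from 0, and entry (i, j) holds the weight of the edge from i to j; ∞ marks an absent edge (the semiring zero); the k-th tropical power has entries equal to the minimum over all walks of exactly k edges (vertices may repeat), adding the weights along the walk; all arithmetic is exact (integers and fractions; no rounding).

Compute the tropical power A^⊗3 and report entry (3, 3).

A^⊗2:
  [10, -7, -8, -1]
  [13, -10, -5, -11]
  [8, -13, -10, -1]
  [10, -7, -8, 7]
A^⊗3:
  [8, -15, -10, -16]
  [5, -16, -13, -13]
  [2, -17, -16, -18]
  [8, -15, -10, -16]
Key observation: the optimum is the walk 3->1->2->3, with weight (-5) + (-3) + (-8) = -16.
Optimal value attained by: walk 3->1->2->3.
Answer: (A^⊗3)[3][3] = -16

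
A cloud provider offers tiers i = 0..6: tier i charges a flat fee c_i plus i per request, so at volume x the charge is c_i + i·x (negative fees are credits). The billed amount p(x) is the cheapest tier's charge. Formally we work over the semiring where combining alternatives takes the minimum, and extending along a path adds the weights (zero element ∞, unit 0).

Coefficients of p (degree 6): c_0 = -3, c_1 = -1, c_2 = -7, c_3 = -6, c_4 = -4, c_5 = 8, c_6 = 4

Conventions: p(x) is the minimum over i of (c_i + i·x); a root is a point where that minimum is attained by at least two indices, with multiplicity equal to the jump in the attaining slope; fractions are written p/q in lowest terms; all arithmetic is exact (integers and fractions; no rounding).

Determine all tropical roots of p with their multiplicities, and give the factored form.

hull edge (i=0, c=-3) to (i=2, c=-7): slope -2, span 2
hull edge (i=2, c=-7) to (i=3, c=-6): slope 1, span 1
hull edge (i=3, c=-6) to (i=4, c=-4): slope 2, span 1
hull edge (i=4, c=-4) to (i=6, c=4): slope 4, span 2
Factored form: p(x) = 4 ⊗ (x ⊕ (-4)) ⊗ (x ⊕ (-4)) ⊗ (x ⊕ (-2)) ⊗ (x ⊕ (-1)) ⊗ (x ⊕ 2) ⊗ (x ⊕ 2)
Answer: roots = -4 (mult 2), -2 (mult 1), -1 (mult 1), 2 (mult 2)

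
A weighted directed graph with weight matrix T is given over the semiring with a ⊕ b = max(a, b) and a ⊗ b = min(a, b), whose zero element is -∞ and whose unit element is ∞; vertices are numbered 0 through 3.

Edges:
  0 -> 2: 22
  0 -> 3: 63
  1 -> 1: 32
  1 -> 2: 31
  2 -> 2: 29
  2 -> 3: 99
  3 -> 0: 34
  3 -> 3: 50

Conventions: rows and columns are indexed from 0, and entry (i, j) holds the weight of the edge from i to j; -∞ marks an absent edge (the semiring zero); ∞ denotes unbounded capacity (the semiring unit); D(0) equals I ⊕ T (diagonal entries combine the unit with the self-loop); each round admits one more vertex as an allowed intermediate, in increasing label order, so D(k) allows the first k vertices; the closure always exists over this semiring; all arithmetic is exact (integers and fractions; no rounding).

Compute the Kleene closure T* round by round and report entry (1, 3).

D(0):
  [∞, -∞, 22, 63]
  [-∞, ∞, 31, -∞]
  [-∞, -∞, ∞, 99]
  [34, -∞, -∞, ∞]
D(1):
  [∞, -∞, 22, 63]
  [-∞, ∞, 31, -∞]
  [-∞, -∞, ∞, 99]
  [34, -∞, 22, ∞]
D(2):
  [∞, -∞, 22, 63]
  [-∞, ∞, 31, -∞]
  [-∞, -∞, ∞, 99]
  [34, -∞, 22, ∞]
D(3):
  [∞, -∞, 22, 63]
  [-∞, ∞, 31, 31]
  [-∞, -∞, ∞, 99]
  [34, -∞, 22, ∞]
D(4):
  [∞, -∞, 22, 63]
  [31, ∞, 31, 31]
  [34, -∞, ∞, 99]
  [34, -∞, 22, ∞]
Answer: T*[1][3] = 31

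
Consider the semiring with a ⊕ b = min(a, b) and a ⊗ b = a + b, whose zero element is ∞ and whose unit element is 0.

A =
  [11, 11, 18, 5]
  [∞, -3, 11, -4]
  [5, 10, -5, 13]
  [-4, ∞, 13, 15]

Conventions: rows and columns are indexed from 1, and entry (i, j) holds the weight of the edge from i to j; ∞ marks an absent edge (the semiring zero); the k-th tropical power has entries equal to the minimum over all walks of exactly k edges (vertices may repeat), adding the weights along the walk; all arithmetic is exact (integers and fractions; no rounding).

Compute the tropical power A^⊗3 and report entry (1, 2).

A^⊗2:
  [1, 8, 13, 7]
  [-8, -6, 6, -7]
  [0, 5, -10, 6]
  [7, 7, 8, 1]
A^⊗3:
  [3, 5, 8, 4]
  [-11, -9, 1, -10]
  [-5, 0, -15, 1]
  [-3, 4, 3, 3]
Key observation: the optimum is the walk 1->2->2->2, with weight 11 + (-3) + (-3) = 5.
Optimal value attained by: walk 1->2->2->2.
Answer: (A^⊗3)[1][2] = 5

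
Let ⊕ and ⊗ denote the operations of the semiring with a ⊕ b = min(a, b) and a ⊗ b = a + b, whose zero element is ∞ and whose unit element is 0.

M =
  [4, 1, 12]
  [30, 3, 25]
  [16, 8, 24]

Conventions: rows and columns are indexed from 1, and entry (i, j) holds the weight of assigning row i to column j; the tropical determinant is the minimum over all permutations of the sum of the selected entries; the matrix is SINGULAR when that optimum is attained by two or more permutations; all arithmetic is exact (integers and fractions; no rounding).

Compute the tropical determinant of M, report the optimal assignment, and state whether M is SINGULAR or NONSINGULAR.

σ = (1, 2, 3): 4 + 3 + 24 = 31
σ = (1, 3, 2): 4 + 25 + 8 = 37
σ = (2, 1, 3): 1 + 30 + 24 = 55
σ = (2, 3, 1): 1 + 25 + 16 = 42
σ = (3, 1, 2): 12 + 30 + 8 = 50
σ = (3, 2, 1): 12 + 3 + 16 = 31
Optimal value attained by: σ = (1, 2, 3).
Answer: det⊕(M) = 31; verdict: SINGULAR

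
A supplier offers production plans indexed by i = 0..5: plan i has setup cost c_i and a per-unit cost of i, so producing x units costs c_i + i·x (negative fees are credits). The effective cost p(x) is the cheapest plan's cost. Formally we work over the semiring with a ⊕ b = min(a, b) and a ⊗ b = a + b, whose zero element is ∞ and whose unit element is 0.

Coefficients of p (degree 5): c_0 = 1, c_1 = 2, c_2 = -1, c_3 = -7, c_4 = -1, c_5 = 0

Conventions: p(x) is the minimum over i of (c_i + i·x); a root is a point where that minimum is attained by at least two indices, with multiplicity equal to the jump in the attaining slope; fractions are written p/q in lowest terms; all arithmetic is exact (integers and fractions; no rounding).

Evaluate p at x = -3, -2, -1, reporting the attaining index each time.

p(-3) = min(1+0·(-3)=1, 2+1·(-3)=-1, -1+2·(-3)=-7, -7+3·(-3)=-16, -1+4·(-3)=-13, 0+5·(-3)=-15) = -16 (attained by i=3)
p(-2) = min(1+0·(-2)=1, 2+1·(-2)=0, -1+2·(-2)=-5, -7+3·(-2)=-13, -1+4·(-2)=-9, 0+5·(-2)=-10) = -13 (attained by i=3)
p(-1) = min(1+0·(-1)=1, 2+1·(-1)=1, -1+2·(-1)=-3, -7+3·(-1)=-10, -1+4·(-1)=-5, 0+5·(-1)=-5) = -10 (attained by i=3)
Answer: p(-3) = -16; p(-2) = -13; p(-1) = -10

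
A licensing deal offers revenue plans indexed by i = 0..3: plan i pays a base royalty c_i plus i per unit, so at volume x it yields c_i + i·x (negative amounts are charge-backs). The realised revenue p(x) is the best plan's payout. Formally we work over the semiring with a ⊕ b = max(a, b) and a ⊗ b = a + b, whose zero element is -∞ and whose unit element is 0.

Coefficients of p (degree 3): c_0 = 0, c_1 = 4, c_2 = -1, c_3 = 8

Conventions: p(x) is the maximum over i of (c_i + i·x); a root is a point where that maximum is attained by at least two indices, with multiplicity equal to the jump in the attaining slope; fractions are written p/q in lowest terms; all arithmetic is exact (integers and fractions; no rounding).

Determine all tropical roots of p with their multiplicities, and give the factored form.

hull edge (i=0, c=0) to (i=1, c=4): slope 4, span 1
hull edge (i=1, c=4) to (i=3, c=8): slope 2, span 2
Factored form: p(x) = 8 ⊗ (x ⊕ (-4)) ⊗ (x ⊕ (-2)) ⊗ (x ⊕ (-2))
Answer: roots = -4 (mult 1), -2 (mult 2)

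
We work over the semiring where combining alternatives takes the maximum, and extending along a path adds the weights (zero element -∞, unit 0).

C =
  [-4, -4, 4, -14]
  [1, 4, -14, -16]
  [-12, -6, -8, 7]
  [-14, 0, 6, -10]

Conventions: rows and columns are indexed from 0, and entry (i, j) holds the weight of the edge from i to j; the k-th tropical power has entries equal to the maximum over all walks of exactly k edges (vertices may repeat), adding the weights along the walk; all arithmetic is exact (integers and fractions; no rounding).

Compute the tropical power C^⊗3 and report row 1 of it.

C^⊗2:
  [-3, 0, 0, 11]
  [5, 8, 5, -7]
  [-5, 7, 13, -1]
  [1, 4, -2, 13]
C^⊗3:
  [1, 11, 17, 7]
  [9, 12, 9, 12]
  [8, 11, 5, 20]
  [5, 13, 19, 5]
Answer: row 1 of C^⊗3 = [9, 12, 9, 12]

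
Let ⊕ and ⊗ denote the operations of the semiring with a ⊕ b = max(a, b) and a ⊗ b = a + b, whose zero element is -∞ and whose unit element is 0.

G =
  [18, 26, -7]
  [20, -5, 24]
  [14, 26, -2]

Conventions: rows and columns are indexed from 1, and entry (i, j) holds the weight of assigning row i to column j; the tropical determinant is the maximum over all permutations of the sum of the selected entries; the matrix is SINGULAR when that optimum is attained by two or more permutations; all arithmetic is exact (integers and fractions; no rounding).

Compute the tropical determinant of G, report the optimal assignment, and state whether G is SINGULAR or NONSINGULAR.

σ = (1, 2, 3): 18 + (-5) + (-2) = 11
σ = (1, 3, 2): 18 + 24 + 26 = 68
σ = (2, 1, 3): 26 + 20 + (-2) = 44
σ = (2, 3, 1): 26 + 24 + 14 = 64
σ = (3, 1, 2): (-7) + 20 + 26 = 39
σ = (3, 2, 1): (-7) + (-5) + 14 = 2
Optimal value attained by: σ = (1, 3, 2).
Answer: det⊕(G) = 68; verdict: NONSINGULAR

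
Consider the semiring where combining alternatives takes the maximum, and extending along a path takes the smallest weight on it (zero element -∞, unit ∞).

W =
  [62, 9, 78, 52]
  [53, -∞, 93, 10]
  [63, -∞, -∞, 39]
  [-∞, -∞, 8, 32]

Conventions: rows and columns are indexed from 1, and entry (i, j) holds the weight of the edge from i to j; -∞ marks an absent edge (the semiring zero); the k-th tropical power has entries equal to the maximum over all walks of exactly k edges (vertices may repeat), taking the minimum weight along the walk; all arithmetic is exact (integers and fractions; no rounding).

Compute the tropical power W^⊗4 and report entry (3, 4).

W^⊗2:
  [63, 9, 62, 52]
  [63, 9, 53, 52]
  [62, 9, 63, 52]
  [8, -∞, 8, 32]
W^⊗3:
  [62, 9, 63, 52]
  [62, 9, 63, 52]
  [63, 9, 62, 52]
  [8, 8, 8, 32]
W^⊗4:
  [63, 9, 62, 52]
  [63, 9, 62, 52]
  [62, 9, 63, 52]
  [8, 8, 8, 32]
Key observation: the optimum is the walk 3->1->1->1->4, with weight 63 min 62 min 62 min 52 = 52.
Optimal value attained by: walk 3->1->1->1->4.
Answer: (W^⊗4)[3][4] = 52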